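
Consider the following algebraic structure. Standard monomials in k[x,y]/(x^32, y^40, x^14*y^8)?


k[x,y]/I, I = (x^32, y^40, x^14*y^8)
Rect: 32x40=1280. Corner: (32-14)x(40-8)=576.
dim = 1280-576 = 704


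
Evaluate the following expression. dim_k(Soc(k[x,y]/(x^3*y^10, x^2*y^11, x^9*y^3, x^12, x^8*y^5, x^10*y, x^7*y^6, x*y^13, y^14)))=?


Socle = ann(m) = span of standard monomials u with x*u, y*u in I (staircase corners).
Minimal generators: x^12, x^10*y, x^9*y^3, x^8*y^5, x^7*y^6, x^3*y^10, x^2*y^11, x*y^13, y^14
Corners: y^13, xy^12, x^2y^10, x^6y^9, x^7y^5, x^8y^4, x^9y^2, x^11
Socle dim=8


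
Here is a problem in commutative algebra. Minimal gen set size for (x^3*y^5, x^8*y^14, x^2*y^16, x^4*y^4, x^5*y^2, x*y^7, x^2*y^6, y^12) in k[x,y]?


Remove redundant (divisible by others).
x^2*y^16 redundant.
x^8*y^14 redundant.
Min: x^5*y^2, x^4*y^4, x^3*y^5, x^2*y^6, x*y^7, y^12
Count=6


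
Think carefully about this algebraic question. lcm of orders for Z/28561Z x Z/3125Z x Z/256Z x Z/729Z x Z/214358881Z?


Exponent = lcm of the cyclic orders; pairwise coprime => product.
13^4*5^5*2^8*3^6*11^8=28561*3125*256*729*214358881=3570527692940551200000


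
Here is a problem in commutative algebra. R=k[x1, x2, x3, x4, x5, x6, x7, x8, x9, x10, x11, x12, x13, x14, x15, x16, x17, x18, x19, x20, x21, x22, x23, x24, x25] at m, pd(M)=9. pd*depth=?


pd+depth=25
depth=25-9=16
pd*depth=9*16=144


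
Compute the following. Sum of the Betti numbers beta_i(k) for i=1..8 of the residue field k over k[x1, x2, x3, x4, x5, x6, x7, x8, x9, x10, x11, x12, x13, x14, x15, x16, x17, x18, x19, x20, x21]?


Koszul resolution: beta_i(k)=C(n,i), n=21
C(21,1)=21, C(21,2)=210, C(21,3)=1330, C(21,4)=5985, C(21,5)=20349, C(21,6)=54264, C(21,7)=116280, C(21,8)=203490
Sum=401929


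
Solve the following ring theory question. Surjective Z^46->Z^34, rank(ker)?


rank(ker) = 46-34 = 12


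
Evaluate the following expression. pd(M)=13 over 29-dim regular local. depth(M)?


pd+depth=depth(R)=29
depth=29-13=16


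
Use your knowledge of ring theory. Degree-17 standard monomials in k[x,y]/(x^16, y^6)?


k[x,y], I = (x^16, y^6), d = 17
Need i < 16 and d-i < 6.
Range: 12 <= i <= 15.
H(17) = 4


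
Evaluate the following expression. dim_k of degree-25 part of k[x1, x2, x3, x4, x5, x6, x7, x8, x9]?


C(d+n-1,n-1)=C(33,8)=13884156


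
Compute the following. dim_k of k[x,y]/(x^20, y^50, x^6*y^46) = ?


k[x,y]/I, I = (x^20, y^50, x^6*y^46)
Rect: 20x50=1000. Corner: (20-6)x(50-46)=56.
dim = 1000-56 = 944


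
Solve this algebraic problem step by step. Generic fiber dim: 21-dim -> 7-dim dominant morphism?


dim(fiber)=dim(X)-dim(Y)=21-7=14


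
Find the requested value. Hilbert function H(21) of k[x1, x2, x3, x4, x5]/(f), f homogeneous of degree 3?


C(25,4)-C(22,4)=12650-7315=5335


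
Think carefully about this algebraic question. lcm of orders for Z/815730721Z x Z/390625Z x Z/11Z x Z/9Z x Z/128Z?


Exponent = lcm of the cyclic orders; pairwise coprime => product.
13^8*5^8*11^1*3^2*2^7=815730721*390625*11*9*128=4037867068950000000


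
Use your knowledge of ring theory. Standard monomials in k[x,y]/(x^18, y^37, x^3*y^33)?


k[x,y]/I, I = (x^18, y^37, x^3*y^33)
Rect: 18x37=666. Corner: (18-3)x(37-33)=60.
dim = 666-60 = 606


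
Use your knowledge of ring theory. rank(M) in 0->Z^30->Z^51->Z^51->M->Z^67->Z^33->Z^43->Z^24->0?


Alt sum=0:
(-1)^0*30 + (-1)^1*51 + (-1)^2*51 + (-1)^3*? + (-1)^4*67 + (-1)^5*33 + (-1)^6*43 + (-1)^7*24=0
rank(M)=83


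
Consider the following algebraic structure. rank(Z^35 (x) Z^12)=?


rank(M(x)N) = rank(M)*rank(N)
35*12 = 420


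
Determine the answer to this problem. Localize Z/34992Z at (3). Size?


3-primary part: 34992=3^7*16
Size=3^7=2187


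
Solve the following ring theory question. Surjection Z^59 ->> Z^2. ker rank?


rank(ker) = 59-2 = 57


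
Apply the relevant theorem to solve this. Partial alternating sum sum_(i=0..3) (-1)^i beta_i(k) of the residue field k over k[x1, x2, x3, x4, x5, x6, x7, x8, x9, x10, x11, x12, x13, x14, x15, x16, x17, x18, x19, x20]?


Koszul resolution: beta_i(k)=C(n,i), n=20
sum_(i=0..p) (-1)^i C(n,i) = (-1)^p C(n-1,p)
(-1)^3*C(19,3) = (-1)^3*969 = -969


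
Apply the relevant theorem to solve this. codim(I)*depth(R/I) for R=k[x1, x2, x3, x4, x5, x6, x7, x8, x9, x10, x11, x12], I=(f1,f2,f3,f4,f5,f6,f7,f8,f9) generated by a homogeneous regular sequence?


codim=9, depth=dim(R/I)=12-9=3
Product=9*3=27


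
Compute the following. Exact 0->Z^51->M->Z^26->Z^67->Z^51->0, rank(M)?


Alt sum=0:
(-1)^0*51 + (-1)^1*? + (-1)^2*26 + (-1)^3*67 + (-1)^4*51=0
rank(M)=61


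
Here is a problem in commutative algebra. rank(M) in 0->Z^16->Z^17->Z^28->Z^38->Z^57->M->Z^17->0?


Alt sum=0:
(-1)^0*16 + (-1)^1*17 + (-1)^2*28 + (-1)^3*38 + (-1)^4*57 + (-1)^5*? + (-1)^6*17=0
rank(M)=63


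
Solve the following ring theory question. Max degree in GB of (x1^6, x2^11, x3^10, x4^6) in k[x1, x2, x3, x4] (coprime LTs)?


Pure powers, coprime LTs => already GB.
Degrees: 6, 11, 10, 6
Max=11


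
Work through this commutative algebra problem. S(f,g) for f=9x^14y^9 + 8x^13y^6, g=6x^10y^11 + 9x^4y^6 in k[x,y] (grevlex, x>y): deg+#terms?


LT(f)=9x^14y^9, LT(g)=6x^10y^11
lcm(LM)=x^14y^11
S(f,g) (scaled by 54 to clear denominators) = 6y^2*f - 9x^4*g = 48x^13y^8 - 81x^8y^6
2 terms, deg 21.
21+2=23


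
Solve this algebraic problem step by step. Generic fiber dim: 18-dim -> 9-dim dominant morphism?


dim(fiber)=dim(X)-dim(Y)=18-9=9


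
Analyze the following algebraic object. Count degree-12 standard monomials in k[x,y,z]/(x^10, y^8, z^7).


Need i<10, j<8, k<7 with i+j+k=12.
For each i, j ranges over max(0,12-i-6)..min(7,12-i):
  i=0: j in [6,7] -> 2
  i=1: j in [5,7] -> 3
  i=2: j in [4,7] -> 4
  i=3: j in [3,7] -> 5
  i=4: j in [2,7] -> 6
  i=5: j in [1,7] -> 7
  i=6: j in [0,6] -> 7
  i=7: j in [0,5] -> 6
  i=8: j in [0,4] -> 5
  i=9: j in [0,3] -> 4
H(12) = 2+3+4+5+6+7+7+6+5+4 = 49


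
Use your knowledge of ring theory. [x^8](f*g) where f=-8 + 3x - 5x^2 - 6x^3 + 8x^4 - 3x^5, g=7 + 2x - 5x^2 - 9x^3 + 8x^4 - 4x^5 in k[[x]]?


[x^8] = sum a_i*b_j, i+j=8
  -6*-4=24
  8*8=64
  -3*-9=27
Sum=115


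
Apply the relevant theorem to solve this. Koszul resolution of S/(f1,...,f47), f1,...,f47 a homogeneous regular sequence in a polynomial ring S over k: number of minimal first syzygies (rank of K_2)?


Regular sequence => Koszul complex is the minimal free resolution.
Syz_1 minimally generated by Koszul relations f_i*e_j - f_j*e_i (i<j): mu(Syz_1) = beta_2 = C(m,2) = m(m-1)/2
m=47
47*46/2 = 1081


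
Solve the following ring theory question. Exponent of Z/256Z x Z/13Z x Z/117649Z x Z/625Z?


Exponent = lcm of the cyclic orders; pairwise coprime => product.
2^8*13^1*7^6*5^4=256*13*117649*625=244709920000


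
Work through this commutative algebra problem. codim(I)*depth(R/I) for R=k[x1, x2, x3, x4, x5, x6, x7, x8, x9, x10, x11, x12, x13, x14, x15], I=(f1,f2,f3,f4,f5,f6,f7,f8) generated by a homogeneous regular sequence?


codim=8, depth=dim(R/I)=15-8=7
Product=8*7=56


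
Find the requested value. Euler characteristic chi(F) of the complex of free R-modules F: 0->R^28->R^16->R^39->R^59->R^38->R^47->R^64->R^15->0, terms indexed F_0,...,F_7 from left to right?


chi = sum (-1)^i * rank:
(-1)^0*28=28
(-1)^1*16=-16
(-1)^2*39=39
(-1)^3*59=-59
(-1)^4*38=38
(-1)^5*47=-47
(-1)^6*64=64
(-1)^7*15=-15
chi=32


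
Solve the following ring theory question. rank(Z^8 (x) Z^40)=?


rank(M(x)N) = rank(M)*rank(N)
8*40 = 320


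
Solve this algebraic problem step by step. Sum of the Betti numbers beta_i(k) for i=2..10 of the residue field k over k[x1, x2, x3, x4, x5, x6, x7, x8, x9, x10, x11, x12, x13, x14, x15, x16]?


Koszul resolution: beta_i(k)=C(n,i), n=16
C(16,2)=120, C(16,3)=560, C(16,4)=1820, C(16,5)=4368, C(16,6)=8008, C(16,7)=11440, C(16,8)=12870, C(16,9)=11440, C(16,10)=8008
Sum=58634


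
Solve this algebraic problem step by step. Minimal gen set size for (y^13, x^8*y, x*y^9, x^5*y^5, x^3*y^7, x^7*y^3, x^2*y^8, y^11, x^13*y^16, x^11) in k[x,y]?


Remove redundant (divisible by others).
y^13 redundant.
x^13*y^16 redundant.
Min: x^11, x^8*y, x^7*y^3, x^5*y^5, x^3*y^7, x^2*y^8, x*y^9, y^11
Count=8


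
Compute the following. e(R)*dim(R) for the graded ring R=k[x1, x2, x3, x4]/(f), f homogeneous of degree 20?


e(R)=deg(f)=20, dim(R)=4-1=3
e*dim=20*3=60


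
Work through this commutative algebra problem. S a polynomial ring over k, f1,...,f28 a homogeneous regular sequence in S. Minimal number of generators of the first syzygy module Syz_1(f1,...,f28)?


Regular sequence => Koszul complex is the minimal free resolution.
Syz_1 minimally generated by Koszul relations f_i*e_j - f_j*e_i (i<j): mu(Syz_1) = beta_2 = C(m,2) = m(m-1)/2
m=28
28*27/2 = 378


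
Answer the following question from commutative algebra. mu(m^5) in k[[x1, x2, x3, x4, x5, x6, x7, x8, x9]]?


C(n+d-1,d)=C(13,5)=1287


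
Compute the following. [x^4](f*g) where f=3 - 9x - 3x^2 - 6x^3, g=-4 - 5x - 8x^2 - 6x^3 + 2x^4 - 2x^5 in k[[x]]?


[x^4] = sum a_i*b_j, i+j=4
  3*2=6
  -9*-6=54
  -3*-8=24
  -6*-5=30
Sum=114


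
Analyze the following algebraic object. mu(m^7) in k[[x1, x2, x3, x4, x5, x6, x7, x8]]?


C(n+d-1,d)=C(14,7)=3432


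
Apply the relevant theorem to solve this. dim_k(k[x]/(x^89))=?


Basis: 1,x,...,x^88
dim=89


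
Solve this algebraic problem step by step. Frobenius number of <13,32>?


gcd(13,32)=1 => F=ab-a-b=13*32-13-32=416-45=371


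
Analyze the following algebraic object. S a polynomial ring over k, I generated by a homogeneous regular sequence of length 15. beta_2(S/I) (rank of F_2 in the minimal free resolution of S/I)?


Regular sequence => Koszul complex is the minimal free resolution.
Syz_1 minimally generated by Koszul relations f_i*e_j - f_j*e_i (i<j): mu(Syz_1) = beta_2 = C(m,2) = m(m-1)/2
m=15
15*14/2 = 105


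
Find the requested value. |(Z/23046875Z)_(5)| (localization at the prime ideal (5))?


5-primary part: 23046875=5^8*59
Size=5^8=390625


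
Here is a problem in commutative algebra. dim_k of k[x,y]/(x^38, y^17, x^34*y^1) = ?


k[x,y]/I, I = (x^38, y^17, x^34*y^1)
Rect: 38x17=646. Corner: (38-34)x(17-1)=64.
dim = 646-64 = 582


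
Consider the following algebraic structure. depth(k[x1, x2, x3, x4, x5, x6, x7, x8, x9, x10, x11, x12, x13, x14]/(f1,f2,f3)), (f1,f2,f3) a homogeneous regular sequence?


depth(R)=14
depth(R/I)=14-3=11


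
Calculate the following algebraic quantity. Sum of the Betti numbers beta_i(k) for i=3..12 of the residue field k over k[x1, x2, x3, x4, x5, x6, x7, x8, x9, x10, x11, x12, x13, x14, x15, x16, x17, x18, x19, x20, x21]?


Koszul resolution: beta_i(k)=C(n,i), n=21
C(21,3)=1330, C(21,4)=5985, C(21,5)=20349, C(21,6)=54264, C(21,7)=116280, C(21,8)=203490, C(21,9)=293930, C(21,10)=352716, C(21,11)=352716, C(21,12)=293930
Sum=1694990


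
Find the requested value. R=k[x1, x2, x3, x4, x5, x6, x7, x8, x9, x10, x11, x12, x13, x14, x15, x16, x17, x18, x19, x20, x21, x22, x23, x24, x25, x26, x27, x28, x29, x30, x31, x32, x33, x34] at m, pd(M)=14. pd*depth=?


pd+depth=34
depth=34-14=20
pd*depth=14*20=280


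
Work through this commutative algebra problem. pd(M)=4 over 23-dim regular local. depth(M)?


pd+depth=depth(R)=23
depth=23-4=19


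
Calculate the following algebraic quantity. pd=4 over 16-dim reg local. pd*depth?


pd+depth=16
depth=16-4=12
pd*depth=4*12=48


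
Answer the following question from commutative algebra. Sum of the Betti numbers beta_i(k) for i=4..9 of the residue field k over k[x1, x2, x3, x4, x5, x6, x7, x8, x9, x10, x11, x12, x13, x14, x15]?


Koszul resolution: beta_i(k)=C(n,i), n=15
C(15,4)=1365, C(15,5)=3003, C(15,6)=5005, C(15,7)=6435, C(15,8)=6435, C(15,9)=5005
Sum=27248


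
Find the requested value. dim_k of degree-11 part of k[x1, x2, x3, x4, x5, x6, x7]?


C(d+n-1,n-1)=C(17,6)=12376


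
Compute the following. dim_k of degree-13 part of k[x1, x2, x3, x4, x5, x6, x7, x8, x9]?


C(d+n-1,n-1)=C(21,8)=203490


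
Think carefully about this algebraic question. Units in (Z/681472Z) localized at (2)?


Local ring = Z/512Z.
phi(512) = 2^8*(2-1) = 256


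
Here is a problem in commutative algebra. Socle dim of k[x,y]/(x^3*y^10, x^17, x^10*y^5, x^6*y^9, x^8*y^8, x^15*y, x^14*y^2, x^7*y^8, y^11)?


Socle = ann(m) = span of standard monomials u with x*u, y*u in I (staircase corners).
Redundant generators: x^8*y^8
Minimal generators: x^17, x^15*y, x^14*y^2, x^10*y^5, x^7*y^8, x^6*y^9, x^3*y^10, y^11
Corners: x^2y^10, x^5y^9, x^6y^8, x^9y^7, x^13y^4, x^14y, x^16
Socle dim=7


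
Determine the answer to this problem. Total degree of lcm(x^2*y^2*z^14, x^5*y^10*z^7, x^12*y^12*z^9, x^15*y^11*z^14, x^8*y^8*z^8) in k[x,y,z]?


lcm = componentwise max:
x: max(2,5,12,15,8)=15
y: max(2,10,12,11,8)=12
z: max(14,7,9,14,8)=14
Total=15+12+14=41


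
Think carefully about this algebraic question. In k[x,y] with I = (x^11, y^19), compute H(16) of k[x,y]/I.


k[x,y], I = (x^11, y^19), d = 16
Need i < 11 and d-i < 19.
Range: 0 <= i <= 10.
H(16) = 11


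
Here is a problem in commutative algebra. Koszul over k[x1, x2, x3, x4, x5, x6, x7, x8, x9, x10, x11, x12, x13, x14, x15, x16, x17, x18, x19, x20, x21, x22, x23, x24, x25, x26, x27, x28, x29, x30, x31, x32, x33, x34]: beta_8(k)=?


C(n,i)=C(34,8)=18156204


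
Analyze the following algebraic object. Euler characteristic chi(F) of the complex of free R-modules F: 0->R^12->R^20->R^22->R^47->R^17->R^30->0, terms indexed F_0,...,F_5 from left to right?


chi = sum (-1)^i * rank:
(-1)^0*12=12
(-1)^1*20=-20
(-1)^2*22=22
(-1)^3*47=-47
(-1)^4*17=17
(-1)^5*30=-30
chi=-46


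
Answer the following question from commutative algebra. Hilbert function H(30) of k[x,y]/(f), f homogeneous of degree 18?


H(t)=d for t>=d-1.
d=18, t=30
H(30)=18


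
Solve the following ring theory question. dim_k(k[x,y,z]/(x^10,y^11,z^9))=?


Basis: x^iy^jz^k, i<10,j<11,k<9
10*11*9=990


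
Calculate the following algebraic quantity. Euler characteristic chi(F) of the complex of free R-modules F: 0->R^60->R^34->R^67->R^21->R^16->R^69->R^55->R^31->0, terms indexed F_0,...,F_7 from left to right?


chi = sum (-1)^i * rank:
(-1)^0*60=60
(-1)^1*34=-34
(-1)^2*67=67
(-1)^3*21=-21
(-1)^4*16=16
(-1)^5*69=-69
(-1)^6*55=55
(-1)^7*31=-31
chi=43


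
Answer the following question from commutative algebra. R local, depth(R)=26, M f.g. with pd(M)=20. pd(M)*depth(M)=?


pd+depth=26
depth=26-20=6
pd*depth=20*6=120


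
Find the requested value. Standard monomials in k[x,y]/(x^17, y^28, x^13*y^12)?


k[x,y]/I, I = (x^17, y^28, x^13*y^12)
Rect: 17x28=476. Corner: (17-13)x(28-12)=64.
dim = 476-64 = 412


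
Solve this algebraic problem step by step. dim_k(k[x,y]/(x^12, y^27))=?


Basis: x^i*y^j, i<12, j<27
12*27=324


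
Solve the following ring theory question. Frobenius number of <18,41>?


gcd(18,41)=1 => F=ab-a-b=18*41-18-41=738-59=679


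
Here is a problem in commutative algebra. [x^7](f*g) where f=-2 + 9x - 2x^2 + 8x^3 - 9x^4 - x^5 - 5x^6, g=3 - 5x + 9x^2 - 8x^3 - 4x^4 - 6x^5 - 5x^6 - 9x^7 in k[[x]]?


[x^7] = sum a_i*b_j, i+j=7
  -2*-9=18
  9*-5=-45
  -2*-6=12
  8*-4=-32
  -9*-8=72
  -1*9=-9
  -5*-5=25
Sum=41


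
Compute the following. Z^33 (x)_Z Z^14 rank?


rank(M(x)N) = rank(M)*rank(N)
33*14 = 462


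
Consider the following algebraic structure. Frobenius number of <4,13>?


gcd(4,13)=1 => F=ab-a-b=4*13-4-13=52-17=35


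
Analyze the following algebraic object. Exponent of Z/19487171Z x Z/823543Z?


Exponent = lcm of the cyclic orders; pairwise coprime => product.
11^7*7^7=19487171*823543=16048523266853


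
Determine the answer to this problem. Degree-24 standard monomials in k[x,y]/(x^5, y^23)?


k[x,y], I = (x^5, y^23), d = 24
Need i < 5 and d-i < 23.
Range: 2 <= i <= 4.
H(24) = 3


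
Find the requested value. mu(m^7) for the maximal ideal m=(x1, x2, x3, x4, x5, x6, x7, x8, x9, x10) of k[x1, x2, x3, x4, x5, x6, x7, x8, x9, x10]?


Graded Nakayama: mu(m^d) = dim_k (m^d/m^(d+1)) = #degree-7 monomials in 10 vars
C(n+d-1,d)=C(16,7)=11440


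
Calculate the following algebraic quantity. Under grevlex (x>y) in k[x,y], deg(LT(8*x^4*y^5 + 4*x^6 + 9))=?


LT: 8*x^4*y^5
deg_x=4, deg_y=5
Total=4+5=9


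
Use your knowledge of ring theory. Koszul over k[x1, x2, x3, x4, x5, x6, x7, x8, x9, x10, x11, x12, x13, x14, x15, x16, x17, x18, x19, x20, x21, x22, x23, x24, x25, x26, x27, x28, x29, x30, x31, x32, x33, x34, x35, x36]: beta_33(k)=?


C(n,i)=C(36,33)=7140


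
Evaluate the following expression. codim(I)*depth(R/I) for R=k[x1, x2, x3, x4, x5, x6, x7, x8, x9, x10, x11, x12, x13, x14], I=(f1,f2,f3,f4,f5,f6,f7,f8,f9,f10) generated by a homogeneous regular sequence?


codim=10, depth=dim(R/I)=14-10=4
Product=10*4=40


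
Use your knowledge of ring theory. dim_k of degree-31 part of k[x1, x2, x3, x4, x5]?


C(d+n-1,n-1)=C(35,4)=52360


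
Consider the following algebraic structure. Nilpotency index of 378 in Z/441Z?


378^k mod 441:
k=1: 378
k=2: 0
First zero at k = 2


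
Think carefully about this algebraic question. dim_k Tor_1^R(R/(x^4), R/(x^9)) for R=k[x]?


Tor_1(R/I,R/J)=(I cap J)/IJ=(x^9)/(x^13)
dim=13-9=min(4,9)=4


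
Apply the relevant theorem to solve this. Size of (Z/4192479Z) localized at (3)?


3-primary part: 4192479=3^10*71
Size=3^10=59049


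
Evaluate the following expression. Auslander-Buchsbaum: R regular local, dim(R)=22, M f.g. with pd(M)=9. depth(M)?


pd+depth=depth(R)=22
depth=22-9=13


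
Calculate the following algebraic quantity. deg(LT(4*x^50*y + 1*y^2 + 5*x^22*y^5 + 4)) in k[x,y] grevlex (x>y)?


LT: 4*x^50*y
deg_x=50, deg_y=1
Total=50+1=51


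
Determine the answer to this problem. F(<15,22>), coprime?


gcd(15,22)=1 => F=ab-a-b=15*22-15-22=330-37=293


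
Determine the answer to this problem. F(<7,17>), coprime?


gcd(7,17)=1 => F=ab-a-b=7*17-7-17=119-24=95


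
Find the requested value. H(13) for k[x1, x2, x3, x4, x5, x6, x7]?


C(d+n-1,n-1)=C(19,6)=27132


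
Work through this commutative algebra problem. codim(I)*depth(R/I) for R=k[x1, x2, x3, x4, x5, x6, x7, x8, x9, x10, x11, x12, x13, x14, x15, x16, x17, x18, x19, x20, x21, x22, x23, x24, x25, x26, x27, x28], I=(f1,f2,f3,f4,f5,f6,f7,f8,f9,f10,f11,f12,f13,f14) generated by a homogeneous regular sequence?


codim=14, depth=dim(R/I)=28-14=14
Product=14*14=196


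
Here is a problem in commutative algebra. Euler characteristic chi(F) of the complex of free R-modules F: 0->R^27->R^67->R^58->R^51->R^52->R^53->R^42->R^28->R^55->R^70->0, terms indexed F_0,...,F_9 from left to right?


chi = sum (-1)^i * rank:
(-1)^0*27=27
(-1)^1*67=-67
(-1)^2*58=58
(-1)^3*51=-51
(-1)^4*52=52
(-1)^5*53=-53
(-1)^6*42=42
(-1)^7*28=-28
(-1)^8*55=55
(-1)^9*70=-70
chi=-35


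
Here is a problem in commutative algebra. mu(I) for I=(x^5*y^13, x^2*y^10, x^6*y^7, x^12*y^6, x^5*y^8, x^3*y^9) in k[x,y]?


Remove redundant (divisible by others).
x^5*y^13 redundant.
Min: x^12*y^6, x^6*y^7, x^5*y^8, x^3*y^9, x^2*y^10
Count=5


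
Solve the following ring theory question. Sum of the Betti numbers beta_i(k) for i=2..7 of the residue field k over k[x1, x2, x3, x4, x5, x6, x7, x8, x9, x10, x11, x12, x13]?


Koszul resolution: beta_i(k)=C(n,i), n=13
C(13,2)=78, C(13,3)=286, C(13,4)=715, C(13,5)=1287, C(13,6)=1716, C(13,7)=1716
Sum=5798


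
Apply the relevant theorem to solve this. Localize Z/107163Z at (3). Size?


3-primary part: 107163=3^7*49
Size=3^7=2187


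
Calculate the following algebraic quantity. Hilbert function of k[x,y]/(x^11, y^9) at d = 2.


k[x,y], I = (x^11, y^9), d = 2
Need i < 11 and d-i < 9.
Range: 0 <= i <= 2.
H(2) = 3


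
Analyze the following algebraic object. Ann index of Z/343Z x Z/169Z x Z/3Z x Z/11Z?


Exponent = lcm of the cyclic orders; pairwise coprime => product.
7^3*13^2*3^1*11^1=343*169*3*11=1912911


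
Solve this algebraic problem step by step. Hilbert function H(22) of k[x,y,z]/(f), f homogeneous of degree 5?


C(24,2)-C(19,2)=276-171=105


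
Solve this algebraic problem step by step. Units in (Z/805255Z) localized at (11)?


Local ring = Z/161051Z.
phi(161051) = 11^4*(11-1) = 146410


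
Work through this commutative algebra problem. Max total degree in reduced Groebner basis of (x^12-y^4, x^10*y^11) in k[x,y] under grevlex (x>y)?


LT(f1)=x^12, LT(f2)=x^10y^11, lcm=x^12y^11
S(f1,f2) = y^11*f1 - x^2*f2 = -y^15
Reduced GB = {f1, f2, y^15}; degrees 12, 21, 15
Max = 21


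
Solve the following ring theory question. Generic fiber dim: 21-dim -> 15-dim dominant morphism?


dim(fiber)=dim(X)-dim(Y)=21-15=6


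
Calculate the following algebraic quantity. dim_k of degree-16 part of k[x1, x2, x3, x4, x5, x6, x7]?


C(d+n-1,n-1)=C(22,6)=74613


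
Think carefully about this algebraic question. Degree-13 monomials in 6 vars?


C(d+n-1,n-1)=C(18,5)=8568


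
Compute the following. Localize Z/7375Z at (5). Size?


5-primary part: 7375=5^3*59
Size=5^3=125


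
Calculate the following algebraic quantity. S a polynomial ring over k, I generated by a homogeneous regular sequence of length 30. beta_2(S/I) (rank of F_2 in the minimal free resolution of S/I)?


Regular sequence => Koszul complex is the minimal free resolution.
Syz_1 minimally generated by Koszul relations f_i*e_j - f_j*e_i (i<j): mu(Syz_1) = beta_2 = C(m,2) = m(m-1)/2
m=30
30*29/2 = 435


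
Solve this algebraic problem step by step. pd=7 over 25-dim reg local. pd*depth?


pd+depth=25
depth=25-7=18
pd*depth=7*18=126


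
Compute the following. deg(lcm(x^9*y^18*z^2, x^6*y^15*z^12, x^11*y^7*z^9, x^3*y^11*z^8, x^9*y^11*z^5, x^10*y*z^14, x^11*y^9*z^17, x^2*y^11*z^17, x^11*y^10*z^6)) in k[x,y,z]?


lcm = componentwise max:
x: max(9,6,11,3,9,10,11,2,11)=11
y: max(18,15,7,11,11,1,9,11,10)=18
z: max(2,12,9,8,5,14,17,17,6)=17
Total=11+18+17=46


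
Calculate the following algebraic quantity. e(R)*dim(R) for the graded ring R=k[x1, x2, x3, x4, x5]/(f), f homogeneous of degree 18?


e(R)=deg(f)=18, dim(R)=5-1=4
e*dim=18*4=72


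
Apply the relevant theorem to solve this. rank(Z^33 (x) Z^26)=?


rank(M(x)N) = rank(M)*rank(N)
33*26 = 858


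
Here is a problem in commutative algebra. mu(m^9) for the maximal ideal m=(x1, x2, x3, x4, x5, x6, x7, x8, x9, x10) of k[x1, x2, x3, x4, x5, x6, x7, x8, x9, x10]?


Graded Nakayama: mu(m^d) = dim_k (m^d/m^(d+1)) = #degree-9 monomials in 10 vars
C(n+d-1,d)=C(18,9)=48620


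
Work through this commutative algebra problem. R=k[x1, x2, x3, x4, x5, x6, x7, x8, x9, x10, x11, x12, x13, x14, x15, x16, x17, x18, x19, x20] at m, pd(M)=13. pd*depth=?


pd+depth=20
depth=20-13=7
pd*depth=13*7=91


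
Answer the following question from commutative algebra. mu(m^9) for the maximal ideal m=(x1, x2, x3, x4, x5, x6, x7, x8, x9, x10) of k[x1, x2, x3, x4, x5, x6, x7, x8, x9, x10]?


Graded Nakayama: mu(m^d) = dim_k (m^d/m^(d+1)) = #degree-9 monomials in 10 vars
C(n+d-1,d)=C(18,9)=48620


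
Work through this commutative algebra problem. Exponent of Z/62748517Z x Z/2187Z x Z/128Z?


Exponent = lcm of the cyclic orders; pairwise coprime => product.
13^7*3^7*2^7=62748517*2187*128=17565568854912


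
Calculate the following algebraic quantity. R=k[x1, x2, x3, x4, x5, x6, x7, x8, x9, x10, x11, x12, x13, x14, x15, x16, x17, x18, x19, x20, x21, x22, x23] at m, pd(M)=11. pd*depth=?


pd+depth=23
depth=23-11=12
pd*depth=11*12=132


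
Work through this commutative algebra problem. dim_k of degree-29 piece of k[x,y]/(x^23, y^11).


k[x,y], I = (x^23, y^11), d = 29
Need i < 23 and d-i < 11.
Range: 19 <= i <= 22.
H(29) = 4


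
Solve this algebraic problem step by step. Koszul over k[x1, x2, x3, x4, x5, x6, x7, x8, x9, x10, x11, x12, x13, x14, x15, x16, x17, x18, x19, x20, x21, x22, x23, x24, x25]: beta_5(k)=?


C(n,i)=C(25,5)=53130


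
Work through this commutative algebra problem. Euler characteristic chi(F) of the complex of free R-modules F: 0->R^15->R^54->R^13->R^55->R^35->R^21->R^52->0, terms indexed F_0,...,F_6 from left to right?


chi = sum (-1)^i * rank:
(-1)^0*15=15
(-1)^1*54=-54
(-1)^2*13=13
(-1)^3*55=-55
(-1)^4*35=35
(-1)^5*21=-21
(-1)^6*52=52
chi=-15


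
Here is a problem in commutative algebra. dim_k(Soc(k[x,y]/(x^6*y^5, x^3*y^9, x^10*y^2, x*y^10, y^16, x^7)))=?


Socle = ann(m) = span of standard monomials u with x*u, y*u in I (staircase corners).
Redundant generators: x^10*y^2
Minimal generators: x^7, x^6*y^5, x^3*y^9, x*y^10, y^16
Corners: y^15, x^2y^9, x^5y^8, x^6y^4
Socle dim=4


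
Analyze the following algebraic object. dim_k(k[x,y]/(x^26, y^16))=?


Basis: x^i*y^j, i<26, j<16
26*16=416


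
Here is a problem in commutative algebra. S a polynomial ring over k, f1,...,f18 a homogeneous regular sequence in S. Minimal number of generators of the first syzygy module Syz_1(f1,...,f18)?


Regular sequence => Koszul complex is the minimal free resolution.
Syz_1 minimally generated by Koszul relations f_i*e_j - f_j*e_i (i<j): mu(Syz_1) = beta_2 = C(m,2) = m(m-1)/2
m=18
18*17/2 = 153


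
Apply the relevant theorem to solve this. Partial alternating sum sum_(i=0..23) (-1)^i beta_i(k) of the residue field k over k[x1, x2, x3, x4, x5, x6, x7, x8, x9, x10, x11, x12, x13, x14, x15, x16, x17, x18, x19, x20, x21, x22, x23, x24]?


Koszul resolution: beta_i(k)=C(n,i), n=24
sum_(i=0..p) (-1)^i C(n,i) = (-1)^p C(n-1,p)
(-1)^23*C(23,23) = (-1)^23*1 = -1


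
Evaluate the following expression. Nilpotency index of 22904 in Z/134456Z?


22904^k mod 134456:
k=1: 22904
k=2: 80360
k=3: 131712
k=4: 76832
k=5: 0
First zero at k = 5


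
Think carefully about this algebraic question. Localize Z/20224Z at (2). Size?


2-primary part: 20224=2^8*79
Size=2^8=256


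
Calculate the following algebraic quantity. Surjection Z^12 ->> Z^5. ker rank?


rank(ker) = 12-5 = 7


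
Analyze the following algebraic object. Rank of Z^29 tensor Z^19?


rank(M(x)N) = rank(M)*rank(N)
29*19 = 551


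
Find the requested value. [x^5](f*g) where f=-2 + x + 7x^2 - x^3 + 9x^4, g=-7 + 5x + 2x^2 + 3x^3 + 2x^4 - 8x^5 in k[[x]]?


[x^5] = sum a_i*b_j, i+j=5
  -2*-8=16
  1*2=2
  7*3=21
  -1*2=-2
  9*5=45
Sum=82


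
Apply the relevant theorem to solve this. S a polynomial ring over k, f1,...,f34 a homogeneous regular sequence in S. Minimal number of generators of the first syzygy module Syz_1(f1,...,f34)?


Regular sequence => Koszul complex is the minimal free resolution.
Syz_1 minimally generated by Koszul relations f_i*e_j - f_j*e_i (i<j): mu(Syz_1) = beta_2 = C(m,2) = m(m-1)/2
m=34
34*33/2 = 561


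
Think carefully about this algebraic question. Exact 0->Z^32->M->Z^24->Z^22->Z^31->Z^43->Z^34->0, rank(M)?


Alt sum=0:
(-1)^0*32 + (-1)^1*? + (-1)^2*24 + (-1)^3*22 + (-1)^4*31 + (-1)^5*43 + (-1)^6*34=0
rank(M)=56


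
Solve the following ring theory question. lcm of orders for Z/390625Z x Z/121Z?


Exponent = lcm of the cyclic orders; pairwise coprime => product.
5^8*11^2=390625*121=47265625


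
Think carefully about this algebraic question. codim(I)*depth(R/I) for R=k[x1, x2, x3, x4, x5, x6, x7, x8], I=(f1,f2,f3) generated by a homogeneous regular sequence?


codim=3, depth=dim(R/I)=8-3=5
Product=3*5=15


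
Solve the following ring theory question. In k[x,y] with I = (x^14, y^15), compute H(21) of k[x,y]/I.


k[x,y], I = (x^14, y^15), d = 21
Need i < 14 and d-i < 15.
Range: 7 <= i <= 13.
H(21) = 7


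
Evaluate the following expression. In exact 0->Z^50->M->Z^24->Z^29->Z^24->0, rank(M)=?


Alt sum=0:
(-1)^0*50 + (-1)^1*? + (-1)^2*24 + (-1)^3*29 + (-1)^4*24=0
rank(M)=69


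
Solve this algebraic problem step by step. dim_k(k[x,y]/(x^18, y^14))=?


Basis: x^i*y^j, i<18, j<14
18*14=252


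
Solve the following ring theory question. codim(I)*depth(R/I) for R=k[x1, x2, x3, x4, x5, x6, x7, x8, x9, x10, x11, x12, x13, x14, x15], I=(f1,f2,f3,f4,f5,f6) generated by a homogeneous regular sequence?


codim=6, depth=dim(R/I)=15-6=9
Product=6*9=54


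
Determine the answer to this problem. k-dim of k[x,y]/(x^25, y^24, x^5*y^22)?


k[x,y]/I, I = (x^25, y^24, x^5*y^22)
Rect: 25x24=600. Corner: (25-5)x(24-22)=40.
dim = 600-40 = 560


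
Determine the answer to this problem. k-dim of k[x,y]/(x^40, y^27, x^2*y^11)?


k[x,y]/I, I = (x^40, y^27, x^2*y^11)
Rect: 40x27=1080. Corner: (40-2)x(27-11)=608.
dim = 1080-608 = 472


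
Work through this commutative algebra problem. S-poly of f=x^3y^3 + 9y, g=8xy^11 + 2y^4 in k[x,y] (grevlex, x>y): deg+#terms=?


LT(f)=x^3y^3, LT(g)=8xy^11
lcm(LM)=x^3y^11
S(f,g) (scaled by 8 to clear denominators) = 8y^8*f - x^2*g = 72y^9 - 2x^2y^4
2 terms, deg 9.
9+2=11


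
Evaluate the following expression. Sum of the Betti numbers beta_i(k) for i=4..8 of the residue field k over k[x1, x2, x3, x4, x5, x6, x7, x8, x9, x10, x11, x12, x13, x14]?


Koszul resolution: beta_i(k)=C(n,i), n=14
C(14,4)=1001, C(14,5)=2002, C(14,6)=3003, C(14,7)=3432, C(14,8)=3003
Sum=12441


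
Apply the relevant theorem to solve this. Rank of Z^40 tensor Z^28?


rank(M(x)N) = rank(M)*rank(N)
40*28 = 1120


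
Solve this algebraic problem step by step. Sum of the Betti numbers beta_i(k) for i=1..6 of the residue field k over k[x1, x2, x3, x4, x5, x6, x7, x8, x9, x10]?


Koszul resolution: beta_i(k)=C(n,i), n=10
C(10,1)=10, C(10,2)=45, C(10,3)=120, C(10,4)=210, C(10,5)=252, C(10,6)=210
Sum=847


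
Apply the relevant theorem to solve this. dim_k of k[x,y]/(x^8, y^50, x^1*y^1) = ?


k[x,y]/I, I = (x^8, y^50, x^1*y^1)
Rect: 8x50=400. Corner: (8-1)x(50-1)=343.
dim = 400-343 = 57


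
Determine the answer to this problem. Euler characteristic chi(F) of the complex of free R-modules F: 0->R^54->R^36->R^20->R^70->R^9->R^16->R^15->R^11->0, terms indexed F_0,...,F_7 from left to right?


chi = sum (-1)^i * rank:
(-1)^0*54=54
(-1)^1*36=-36
(-1)^2*20=20
(-1)^3*70=-70
(-1)^4*9=9
(-1)^5*16=-16
(-1)^6*15=15
(-1)^7*11=-11
chi=-35


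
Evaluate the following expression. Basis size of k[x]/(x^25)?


Basis: 1,x,...,x^24
dim=25


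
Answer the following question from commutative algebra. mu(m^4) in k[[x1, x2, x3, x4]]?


C(n+d-1,d)=C(7,4)=35


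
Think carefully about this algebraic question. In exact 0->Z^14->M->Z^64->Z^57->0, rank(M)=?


Alt sum=0:
(-1)^0*14 + (-1)^1*? + (-1)^2*64 + (-1)^3*57=0
rank(M)=21


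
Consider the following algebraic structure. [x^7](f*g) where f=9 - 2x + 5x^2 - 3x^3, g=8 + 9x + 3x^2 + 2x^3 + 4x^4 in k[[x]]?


[x^7] = sum a_i*b_j, i+j=7
  -3*4=-12
Sum=-12


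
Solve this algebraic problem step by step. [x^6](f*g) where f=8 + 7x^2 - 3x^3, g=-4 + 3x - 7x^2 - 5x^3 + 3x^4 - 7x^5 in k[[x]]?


[x^6] = sum a_i*b_j, i+j=6
  7*3=21
  -3*-5=15
Sum=36


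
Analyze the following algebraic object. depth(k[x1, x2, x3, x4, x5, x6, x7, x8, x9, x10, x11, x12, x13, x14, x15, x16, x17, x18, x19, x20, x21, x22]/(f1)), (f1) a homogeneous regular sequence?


depth(R)=22
depth(R/I)=22-1=21


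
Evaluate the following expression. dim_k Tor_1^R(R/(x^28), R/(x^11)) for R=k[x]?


Tor_1(R/I,R/J)=(I cap J)/IJ=(x^28)/(x^39)
dim=39-28=min(28,11)=11


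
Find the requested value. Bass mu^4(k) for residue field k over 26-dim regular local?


C(n,i)=C(26,4)=14950


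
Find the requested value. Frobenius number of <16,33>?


gcd(16,33)=1 => F=ab-a-b=16*33-16-33=528-49=479


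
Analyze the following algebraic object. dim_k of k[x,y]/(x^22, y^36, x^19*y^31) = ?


k[x,y]/I, I = (x^22, y^36, x^19*y^31)
Rect: 22x36=792. Corner: (22-19)x(36-31)=15.
dim = 792-15 = 777


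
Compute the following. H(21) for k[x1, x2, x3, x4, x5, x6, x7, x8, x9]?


C(d+n-1,n-1)=C(29,8)=4292145


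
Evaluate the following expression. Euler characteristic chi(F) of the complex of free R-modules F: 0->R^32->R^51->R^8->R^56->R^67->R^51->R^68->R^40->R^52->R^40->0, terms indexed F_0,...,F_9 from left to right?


chi = sum (-1)^i * rank:
(-1)^0*32=32
(-1)^1*51=-51
(-1)^2*8=8
(-1)^3*56=-56
(-1)^4*67=67
(-1)^5*51=-51
(-1)^6*68=68
(-1)^7*40=-40
(-1)^8*52=52
(-1)^9*40=-40
chi=-11


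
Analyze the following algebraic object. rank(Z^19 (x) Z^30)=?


rank(M(x)N) = rank(M)*rank(N)
19*30 = 570


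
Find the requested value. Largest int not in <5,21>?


gcd(5,21)=1 => F=ab-a-b=5*21-5-21=105-26=79


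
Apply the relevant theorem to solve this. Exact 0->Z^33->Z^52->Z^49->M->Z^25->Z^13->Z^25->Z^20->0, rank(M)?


Alt sum=0:
(-1)^0*33 + (-1)^1*52 + (-1)^2*49 + (-1)^3*? + (-1)^4*25 + (-1)^5*13 + (-1)^6*25 + (-1)^7*20=0
rank(M)=47


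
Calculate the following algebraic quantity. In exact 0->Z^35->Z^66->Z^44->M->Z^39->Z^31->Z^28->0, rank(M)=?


Alt sum=0:
(-1)^0*35 + (-1)^1*66 + (-1)^2*44 + (-1)^3*? + (-1)^4*39 + (-1)^5*31 + (-1)^6*28=0
rank(M)=49


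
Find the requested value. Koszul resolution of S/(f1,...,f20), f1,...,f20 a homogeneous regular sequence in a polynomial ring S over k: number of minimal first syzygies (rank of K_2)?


Regular sequence => Koszul complex is the minimal free resolution.
Syz_1 minimally generated by Koszul relations f_i*e_j - f_j*e_i (i<j): mu(Syz_1) = beta_2 = C(m,2) = m(m-1)/2
m=20
20*19/2 = 190


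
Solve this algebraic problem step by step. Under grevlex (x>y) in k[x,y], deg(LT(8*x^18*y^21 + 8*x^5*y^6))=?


LT: 8*x^18*y^21
deg_x=18, deg_y=21
Total=18+21=39


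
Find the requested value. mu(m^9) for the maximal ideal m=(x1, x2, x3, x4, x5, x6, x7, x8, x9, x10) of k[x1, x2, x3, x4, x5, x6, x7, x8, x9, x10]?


Graded Nakayama: mu(m^d) = dim_k (m^d/m^(d+1)) = #degree-9 monomials in 10 vars
C(n+d-1,d)=C(18,9)=48620


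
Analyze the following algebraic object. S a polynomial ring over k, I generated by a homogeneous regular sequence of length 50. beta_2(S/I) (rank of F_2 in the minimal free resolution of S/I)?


Regular sequence => Koszul complex is the minimal free resolution.
Syz_1 minimally generated by Koszul relations f_i*e_j - f_j*e_i (i<j): mu(Syz_1) = beta_2 = C(m,2) = m(m-1)/2
m=50
50*49/2 = 1225


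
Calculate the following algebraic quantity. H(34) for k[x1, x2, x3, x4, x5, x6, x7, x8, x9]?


C(d+n-1,n-1)=C(42,8)=118030185


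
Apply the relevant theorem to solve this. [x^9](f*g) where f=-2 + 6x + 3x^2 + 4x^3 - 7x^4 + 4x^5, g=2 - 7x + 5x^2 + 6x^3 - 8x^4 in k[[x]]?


[x^9] = sum a_i*b_j, i+j=9
  4*-8=-32
Sum=-32


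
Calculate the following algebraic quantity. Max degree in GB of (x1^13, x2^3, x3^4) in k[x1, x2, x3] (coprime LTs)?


Pure powers, coprime LTs => already GB.
Degrees: 13, 3, 4
Max=13


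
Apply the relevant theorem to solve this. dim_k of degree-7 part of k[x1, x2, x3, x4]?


C(d+n-1,n-1)=C(10,3)=120


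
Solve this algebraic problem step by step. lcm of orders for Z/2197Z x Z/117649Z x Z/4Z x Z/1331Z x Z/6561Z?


Exponent = lcm of the cyclic orders; pairwise coprime => product.
13^3*7^6*2^2*11^3*3^8=2197*117649*4*1331*6561=9028724090077692


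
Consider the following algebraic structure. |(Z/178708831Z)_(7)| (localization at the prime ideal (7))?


7-primary part: 178708831=7^8*31
Size=7^8=5764801


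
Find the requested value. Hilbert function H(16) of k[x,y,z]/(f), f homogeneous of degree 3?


C(18,2)-C(15,2)=153-105=48


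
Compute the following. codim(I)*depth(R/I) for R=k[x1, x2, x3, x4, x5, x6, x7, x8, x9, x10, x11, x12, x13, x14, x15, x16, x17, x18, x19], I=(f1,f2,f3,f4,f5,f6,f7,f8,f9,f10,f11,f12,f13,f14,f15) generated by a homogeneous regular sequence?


codim=15, depth=dim(R/I)=19-15=4
Product=15*4=60


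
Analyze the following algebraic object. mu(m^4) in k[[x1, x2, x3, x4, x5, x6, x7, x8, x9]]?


C(n+d-1,d)=C(12,4)=495


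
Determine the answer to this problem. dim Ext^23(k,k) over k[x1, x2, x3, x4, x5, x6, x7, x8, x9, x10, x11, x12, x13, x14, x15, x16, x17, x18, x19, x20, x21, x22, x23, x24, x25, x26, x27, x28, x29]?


C(n,i)=C(29,23)=475020


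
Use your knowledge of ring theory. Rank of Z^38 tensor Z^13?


rank(M(x)N) = rank(M)*rank(N)
38*13 = 494


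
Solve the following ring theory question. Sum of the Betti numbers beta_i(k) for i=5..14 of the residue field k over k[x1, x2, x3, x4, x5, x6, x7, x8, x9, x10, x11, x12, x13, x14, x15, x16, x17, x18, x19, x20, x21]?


Koszul resolution: beta_i(k)=C(n,i), n=21
C(21,5)=20349, C(21,6)=54264, C(21,7)=116280, C(21,8)=203490, C(21,9)=293930, C(21,10)=352716, C(21,11)=352716, C(21,12)=293930, C(21,13)=203490, C(21,14)=116280
Sum=2007445


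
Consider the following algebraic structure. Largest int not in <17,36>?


gcd(17,36)=1 => F=ab-a-b=17*36-17-36=612-53=559


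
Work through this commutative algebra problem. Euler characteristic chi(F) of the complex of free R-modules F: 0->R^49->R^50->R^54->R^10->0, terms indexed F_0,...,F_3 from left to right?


chi = sum (-1)^i * rank:
(-1)^0*49=49
(-1)^1*50=-50
(-1)^2*54=54
(-1)^3*10=-10
chi=43


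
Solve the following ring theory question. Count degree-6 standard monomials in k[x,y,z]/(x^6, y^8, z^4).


Need i<6, j<8, k<4 with i+j+k=6.
For each i, j ranges over max(0,6-i-3)..min(7,6-i):
  i=0: j in [3,6] -> 4
  i=1: j in [2,5] -> 4
  i=2: j in [1,4] -> 4
  i=3: j in [0,3] -> 4
  i=4: j in [0,2] -> 3
  i=5: j in [0,1] -> 2
H(6) = 4+4+4+4+3+2 = 21


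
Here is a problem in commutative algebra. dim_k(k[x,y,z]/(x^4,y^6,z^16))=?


Basis: x^iy^jz^k, i<4,j<6,k<16
4*6*16=384


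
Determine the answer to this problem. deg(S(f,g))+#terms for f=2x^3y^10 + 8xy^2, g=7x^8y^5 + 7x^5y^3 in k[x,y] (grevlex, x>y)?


LT(f)=2x^3y^10, LT(g)=7x^8y^5
lcm(LM)=x^8y^10
S(f,g) (scaled by 14 to clear denominators) = 7x^5*f - 2y^5*g = -14x^5y^8 + 56x^6y^2
2 terms, deg 13.
13+2=15


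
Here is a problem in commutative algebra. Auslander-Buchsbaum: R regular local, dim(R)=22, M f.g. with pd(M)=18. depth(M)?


pd+depth=depth(R)=22
depth=22-18=4


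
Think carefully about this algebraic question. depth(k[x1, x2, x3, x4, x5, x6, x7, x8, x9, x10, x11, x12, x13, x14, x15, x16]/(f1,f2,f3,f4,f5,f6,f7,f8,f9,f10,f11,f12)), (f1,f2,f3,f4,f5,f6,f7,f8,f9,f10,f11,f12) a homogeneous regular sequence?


depth(R)=16
depth(R/I)=16-12=4


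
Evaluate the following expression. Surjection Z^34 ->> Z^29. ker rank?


rank(ker) = 34-29 = 5


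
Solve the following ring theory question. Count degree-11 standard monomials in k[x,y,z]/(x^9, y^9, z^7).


Need i<9, j<9, k<7 with i+j+k=11.
For each i, j ranges over max(0,11-i-6)..min(8,11-i):
  i=0: j in [5,8] -> 4
  i=1: j in [4,8] -> 5
  i=2: j in [3,8] -> 6
  i=3: j in [2,8] -> 7
  i=4: j in [1,7] -> 7
  i=5: j in [0,6] -> 7
  i=6: j in [0,5] -> 6
  i=7: j in [0,4] -> 5
  i=8: j in [0,3] -> 4
H(11) = 4+5+6+7+7+7+6+5+4 = 51


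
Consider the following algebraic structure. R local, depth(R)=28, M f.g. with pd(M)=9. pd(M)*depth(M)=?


pd+depth=28
depth=28-9=19
pd*depth=9*19=171


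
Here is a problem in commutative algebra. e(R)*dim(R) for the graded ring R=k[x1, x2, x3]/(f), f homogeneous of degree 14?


e(R)=deg(f)=14, dim(R)=3-1=2
e*dim=14*2=28


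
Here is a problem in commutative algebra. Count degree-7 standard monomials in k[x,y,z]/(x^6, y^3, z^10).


Need i<6, j<3, k<10 with i+j+k=7.
For each i, j ranges over max(0,7-i-9)..min(2,7-i):
  i=0: j in [0,2] -> 3
  i=1: j in [0,2] -> 3
  i=2: j in [0,2] -> 3
  i=3: j in [0,2] -> 3
  i=4: j in [0,2] -> 3
  i=5: j in [0,2] -> 3
H(7) = 3+3+3+3+3+3 = 18


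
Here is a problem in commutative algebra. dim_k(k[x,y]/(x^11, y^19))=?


Basis: x^i*y^j, i<11, j<19
11*19=209


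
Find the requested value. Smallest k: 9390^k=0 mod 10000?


9390^k mod 10000:
k=1: 9390
k=2: 2100
k=3: 9000
k=4: 0
First zero at k = 4
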